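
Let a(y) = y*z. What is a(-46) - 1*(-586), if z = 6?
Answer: 310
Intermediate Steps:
a(y) = 6*y (a(y) = y*6 = 6*y)
a(-46) - 1*(-586) = 6*(-46) - 1*(-586) = -276 + 586 = 310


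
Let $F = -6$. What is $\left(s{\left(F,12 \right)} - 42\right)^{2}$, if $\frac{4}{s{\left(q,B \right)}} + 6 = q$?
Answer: $\frac{16129}{9} \approx 1792.1$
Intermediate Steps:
$s{\left(q,B \right)} = \frac{4}{-6 + q}$
$\left(s{\left(F,12 \right)} - 42\right)^{2} = \left(\frac{4}{-6 - 6} - 42\right)^{2} = \left(\frac{4}{-12} - 42\right)^{2} = \left(4 \left(- \frac{1}{12}\right) - 42\right)^{2} = \left(- \frac{1}{3} - 42\right)^{2} = \left(- \frac{127}{3}\right)^{2} = \frac{16129}{9}$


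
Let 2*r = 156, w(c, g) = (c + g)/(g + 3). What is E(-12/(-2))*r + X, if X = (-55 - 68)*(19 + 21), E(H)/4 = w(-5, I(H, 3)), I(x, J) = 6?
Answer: -14656/3 ≈ -4885.3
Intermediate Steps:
w(c, g) = (c + g)/(3 + g)
E(H) = 4/9 (E(H) = 4*((-5 + 6)/(3 + 6)) = 4*(1/9) = 4/9)
X = -4920 (X = -123*40 = -4920)
r = 78 (r = (1/2)*156 = 78)
E(-12/(-2))*r + X = (4/9)*78 - 4920 = 104/3 - 4920 = -14656/3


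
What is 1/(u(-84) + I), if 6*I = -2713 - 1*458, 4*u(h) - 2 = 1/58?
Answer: -232/122495 ≈ -0.0018940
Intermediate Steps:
u(h) = 117/232 (u(h) = ½ + (¼)/58 = ½ + (¼)*(1/58) = ½ + 1/232 = 117/232)
I = -1057/2 (I = (-2713 - 1*458)/6 = (-2713 - 458)/6 = (⅙)*(-3171) = -1057/2 ≈ -528.50)
1/(u(-84) + I) = 1/(117/232 - 1057/2) = 1/(-122495/232) = -232/122495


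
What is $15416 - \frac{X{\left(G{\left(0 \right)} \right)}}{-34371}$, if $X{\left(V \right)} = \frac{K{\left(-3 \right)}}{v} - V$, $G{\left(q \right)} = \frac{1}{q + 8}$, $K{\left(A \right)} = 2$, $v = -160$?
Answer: $\frac{42389066869}{2749680} \approx 15416.0$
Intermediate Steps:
$G{\left(q \right)} = \frac{1}{8 + q}$
$X{\left(V \right)} = - \frac{1}{80} - V$ ($X{\left(V \right)} = \frac{2}{-160} - V = 2 \left(- \frac{1}{160}\right) - V = - \frac{1}{80} - V$)
$15416 - \frac{X{\left(G{\left(0 \right)} \right)}}{-34371} = 15416 - \frac{- \frac{1}{80} - \frac{1}{8 + 0}}{-34371} = 15416 - \left(- \frac{1}{80} - \frac{1}{8}\right) \left(- \frac{1}{34371}\right) = 15416 - \left(- \frac{11}{80}\right) \left(- \frac{1}{34371}\right) = 15416 - \frac{11}{2749680} = \frac{42389066869}{2749680}$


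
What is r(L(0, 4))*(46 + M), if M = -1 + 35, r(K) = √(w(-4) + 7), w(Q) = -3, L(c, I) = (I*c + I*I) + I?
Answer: 160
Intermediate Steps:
L(c, I) = I + I² + I*c (L(c, I) = (I*c + I²) + I = (I² + I*c) + I = I + I² + I*c)
r(K) = 2 (r(K) = √(-3 + 7) = √4 = 2)
M = 34
r(L(0, 4))*(46 + M) = 2*(46 + 34) = 2*80 = 160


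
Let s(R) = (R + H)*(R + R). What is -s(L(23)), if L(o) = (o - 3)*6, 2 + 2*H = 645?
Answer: -105960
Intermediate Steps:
H = 643/2 (H = -1 + (1/2)*645 = -1 + 645/2 = 643/2 ≈ 321.50)
L(o) = -18 + 6*o (L(o) = (-3 + o)*6 = -18 + 6*o)
s(R) = 2*R*(643/2 + R) (s(R) = (R + 643/2)*(R + R) = (643/2 + R)*(2*R) = 2*R*(643/2 + R))
-s(L(23)) = -(-18 + 6*23)*(643 + 2*(-18 + 6*23)) = -(-18 + 138)*(643 + 2*(-18 + 138)) = -120*(643 + 2*120) = -120*(643 + 240) = -120*883 = -1*105960 = -105960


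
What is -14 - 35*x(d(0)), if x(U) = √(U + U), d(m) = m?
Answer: -14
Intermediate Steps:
x(U) = √2*√U (x(U) = √(2*U) = √2*√U)
-14 - 35*x(d(0)) = -14 - 35*√2*√0 = -14 - 35*√2*0 = -14 - 35*0 = -14 + 0 = -14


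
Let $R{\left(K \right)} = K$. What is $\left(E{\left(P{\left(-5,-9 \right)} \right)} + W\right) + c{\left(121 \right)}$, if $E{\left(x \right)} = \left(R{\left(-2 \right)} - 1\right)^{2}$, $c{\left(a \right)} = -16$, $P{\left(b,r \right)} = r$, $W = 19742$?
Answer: $19735$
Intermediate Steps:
$E{\left(x \right)} = 9$ ($E{\left(x \right)} = \left(-2 - 1\right)^{2} = \left(-3\right)^{2} = 9$)
$\left(E{\left(P{\left(-5,-9 \right)} \right)} + W\right) + c{\left(121 \right)} = \left(9 + 19742\right) - 16 = 19751 - 16 = 19735$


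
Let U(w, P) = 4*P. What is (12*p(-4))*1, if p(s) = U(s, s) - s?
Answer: -144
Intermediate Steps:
p(s) = 3*s (p(s) = 4*s - s = 3*s)
(12*p(-4))*1 = (12*(3*(-4)))*1 = (12*(-12))*1 = -144*1 = -144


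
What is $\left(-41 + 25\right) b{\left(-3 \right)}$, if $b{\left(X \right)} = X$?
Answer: $48$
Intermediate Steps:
$\left(-41 + 25\right) b{\left(-3 \right)} = \left(-41 + 25\right) \left(-3\right) = \left(-16\right) \left(-3\right) = 48$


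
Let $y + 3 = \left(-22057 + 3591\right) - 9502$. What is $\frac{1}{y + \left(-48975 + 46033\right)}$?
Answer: $- \frac{1}{30913} \approx -3.2349 \cdot 10^{-5}$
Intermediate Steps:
$y = -27971$ ($y = -3 + \left(\left(-22057 + 3591\right) - 9502\right) = -3 - 27968 = -27971$)
$\frac{1}{y + \left(-48975 + 46033\right)} = \frac{1}{-27971 + \left(-48975 + 46033\right)} = \frac{1}{-27971 - 2942} = \frac{1}{-30913} = - \frac{1}{30913}$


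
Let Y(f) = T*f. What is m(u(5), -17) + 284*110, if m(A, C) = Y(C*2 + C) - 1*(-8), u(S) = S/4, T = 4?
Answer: 31044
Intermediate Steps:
u(S) = S/4 (u(S) = S*(1/4) = S/4)
Y(f) = 4*f
m(A, C) = 8 + 12*C (m(A, C) = 4*(C*2 + C) - 1*(-8) = 4*(2*C + C) + 8 = 4*(3*C) + 8 = 12*C + 8 = 8 + 12*C)
m(u(5), -17) + 284*110 = (8 + 12*(-17)) + 284*110 = (8 - 204) + 31240 = -196 + 31240 = 31044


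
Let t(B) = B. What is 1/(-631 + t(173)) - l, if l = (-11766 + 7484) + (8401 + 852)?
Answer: -2276719/458 ≈ -4971.0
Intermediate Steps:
l = 4971 (l = -4282 + 9253 = 4971)
1/(-631 + t(173)) - l = 1/(-631 + 173) - 1*4971 = 1/(-458) - 4971 = -1/458 - 4971 = -2276719/458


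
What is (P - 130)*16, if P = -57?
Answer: -2992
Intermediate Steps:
(P - 130)*16 = (-57 - 130)*16 = -187*16 = -2992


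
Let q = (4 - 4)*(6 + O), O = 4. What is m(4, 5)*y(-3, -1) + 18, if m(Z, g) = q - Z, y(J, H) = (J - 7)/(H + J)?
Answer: 8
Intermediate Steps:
y(J, H) = (-7 + J)/(H + J)
q = 0 (q = (4 - 4)*(6 + 4) = 0*10 = 0)
m(Z, g) = -Z (m(Z, g) = 0 - Z = -Z)
m(4, 5)*y(-3, -1) + 18 = (-1*4)*((-7 - 3)/(-1 - 3)) + 18 = -4*(-10)/(-4) + 18 = -(-1)*(-10) + 18 = -4*5/2 + 18 = -10 + 18 = 8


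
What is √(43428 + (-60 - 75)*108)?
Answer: 4*√1803 ≈ 169.85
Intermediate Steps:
√(43428 + (-60 - 75)*108) = √(43428 - 135*108) = √(43428 - 14580) = √28848 = 4*√1803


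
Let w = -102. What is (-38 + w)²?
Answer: 19600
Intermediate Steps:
(-38 + w)² = (-38 - 102)² = (-140)² = 19600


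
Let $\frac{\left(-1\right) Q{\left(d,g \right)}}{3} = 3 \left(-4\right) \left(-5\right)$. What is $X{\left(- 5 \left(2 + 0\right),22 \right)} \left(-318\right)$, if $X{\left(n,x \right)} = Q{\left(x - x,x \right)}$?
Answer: $57240$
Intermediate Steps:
$Q{\left(d,g \right)} = -180$ ($Q{\left(d,g \right)} = - 3 \cdot 3 \left(-4\right) \left(-5\right) = - 3 \left(\left(-12\right) \left(-5\right)\right) = \left(-3\right) 60 = -180$)
$X{\left(n,x \right)} = -180$
$X{\left(- 5 \left(2 + 0\right),22 \right)} \left(-318\right) = \left(-180\right) \left(-318\right) = 57240$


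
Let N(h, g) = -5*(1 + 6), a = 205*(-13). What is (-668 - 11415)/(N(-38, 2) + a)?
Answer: 12083/2700 ≈ 4.4752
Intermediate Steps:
a = -2665
N(h, g) = -35 (N(h, g) = -5*7 = -35)
(-668 - 11415)/(N(-38, 2) + a) = (-668 - 11415)/(-35 - 2665) = -12083/(-2700) = -12083*(-1/2700) = 12083/2700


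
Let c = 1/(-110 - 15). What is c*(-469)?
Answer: 469/125 ≈ 3.7520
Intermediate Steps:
c = -1/125 (c = 1/(-125) = -1/125 ≈ -0.0080000)
c*(-469) = -1/125*(-469) = 469/125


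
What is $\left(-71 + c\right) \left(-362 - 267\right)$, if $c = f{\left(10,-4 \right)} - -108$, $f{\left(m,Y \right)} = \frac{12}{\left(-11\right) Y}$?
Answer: $- \frac{257890}{11} \approx -23445.0$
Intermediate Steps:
$f{\left(m,Y \right)} = - \frac{12}{11 Y}$ ($f{\left(m,Y \right)} = 12 \left(- \frac{1}{11 Y}\right) = - \frac{12}{11 Y}$)
$c = \frac{1191}{11}$ ($c = - \frac{12}{11 \left(-4\right)} - -108 = \left(- \frac{12}{11}\right) \left(- \frac{1}{4}\right) + 108 = \frac{3}{11} + 108 = \frac{1191}{11} \approx 108.27$)
$\left(-71 + c\right) \left(-362 - 267\right) = \left(-71 + \frac{1191}{11}\right) \left(-362 - 267\right) = \frac{410}{11} \left(-629\right) = - \frac{257890}{11}$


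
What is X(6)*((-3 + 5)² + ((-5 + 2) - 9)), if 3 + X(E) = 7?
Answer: -32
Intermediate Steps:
X(E) = 4 (X(E) = -3 + 7 = 4)
X(6)*((-3 + 5)² + ((-5 + 2) - 9)) = 4*((-3 + 5)² + ((-5 + 2) - 9)) = 4*(2² + (-3 - 9)) = 4*(4 - 12) = 4*(-8) = -32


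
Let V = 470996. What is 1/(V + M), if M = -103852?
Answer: 1/367144 ≈ 2.7237e-6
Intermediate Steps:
1/(V + M) = 1/(470996 - 103852) = 1/367144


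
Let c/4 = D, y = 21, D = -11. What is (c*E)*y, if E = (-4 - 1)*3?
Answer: 13860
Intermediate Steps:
c = -44 (c = 4*(-11) = -44)
E = -15 (E = -5*3 = -15)
(c*E)*y = -44*(-15)*21 = 660*21 = 13860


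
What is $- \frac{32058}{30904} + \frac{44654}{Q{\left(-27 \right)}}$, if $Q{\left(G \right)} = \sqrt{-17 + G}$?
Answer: $- \frac{16029}{15452} - \frac{22327 i \sqrt{11}}{11} \approx -1.0373 - 6731.8 i$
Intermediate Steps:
$- \frac{32058}{30904} + \frac{44654}{Q{\left(-27 \right)}} = - \frac{32058}{30904} + \frac{44654}{\sqrt{-17 - 27}} = \left(-32058\right) \frac{1}{30904} + \frac{44654}{\sqrt{-44}} = - \frac{16029}{15452} + \frac{44654}{2 i \sqrt{11}} = - \frac{16029}{15452} + 44654 \left(- \frac{i \sqrt{11}}{22}\right) = - \frac{16029}{15452} - \frac{22327 i \sqrt{11}}{11}$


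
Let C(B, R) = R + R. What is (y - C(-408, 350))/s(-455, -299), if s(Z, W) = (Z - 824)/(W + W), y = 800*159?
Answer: 75647000/1279 ≈ 59145.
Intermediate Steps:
y = 127200
s(Z, W) = (-824 + Z)/(2*W) (s(Z, W) = (-824 + Z)/((2*W)) = (-824 + Z)*(1/(2*W)) = (-824 + Z)/(2*W))
C(B, R) = 2*R
(y - C(-408, 350))/s(-455, -299) = (127200 - 2*350)/(((1/2)*(-824 - 455)/(-299))) = (127200 - 1*700)/(((1/2)*(-1/299)*(-1279))) = (127200 - 700)/(1279/598) = 126500*(598/1279) = 75647000/1279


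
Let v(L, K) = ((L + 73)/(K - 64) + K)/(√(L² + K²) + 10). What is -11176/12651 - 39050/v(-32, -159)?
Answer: 550635665426/224542599 + 4354075*√26305/17749 ≈ 42239.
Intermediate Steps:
v(L, K) = (K + (73 + L)/(-64 + K))/(10 + √(K² + L²)) (v(L, K) = ((73 + L)/(-64 + K) + K)/(√(K² + L²) + 10) = ((73 + L)/(-64 + K) + K)/(10 + √(K² + L²)) = (K + (73 + L)/(-64 + K))/(10 + √(K² + L²)))
-11176/12651 - 39050/v(-32, -159) = -11176/12651 - 39050*(-640 - 64*√((-159)² + (-32)²) + 10*(-159) - 159*√((-159)² + (-32)²))/(73 - 32 + (-159)² - 64*(-159)) = -11176*1/12651 - 39050*(-640 - 64*√(25281 + 1024) - 1590 - 159*√(25281 + 1024))/(73 - 32 + 25281 + 10176) = -11176/12651 - (-43540750/17749 - 4354075*√26305/17749) = -11176/12651 - 39050*(-1115/17749 - 223*√26305/35498) = -11176/12651 + (43540750/17749 + 4354075*√26305/17749) = 550635665426/224542599 + 4354075*√26305/17749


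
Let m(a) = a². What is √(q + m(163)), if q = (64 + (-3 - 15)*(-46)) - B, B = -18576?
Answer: √46037 ≈ 214.56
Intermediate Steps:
q = 19468 (q = (64 + (-3 - 15)*(-46)) - 1*(-18576) = (64 - 18*(-46)) + 18576 = (64 + 828) + 18576 = 892 + 18576 = 19468)
√(q + m(163)) = √(19468 + 163²) = √(19468 + 26569) = √46037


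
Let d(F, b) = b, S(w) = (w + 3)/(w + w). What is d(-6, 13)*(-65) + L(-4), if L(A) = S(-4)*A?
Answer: -1691/2 ≈ -845.50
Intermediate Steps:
S(w) = (3 + w)/(2*w) (S(w) = (3 + w)/((2*w)) = (3 + w)*(1/(2*w)) = (3 + w)/(2*w))
L(A) = A/8 (L(A) = ((1/2)*(3 - 4)/(-4))*A = ((1/2)*(-1/4)*(-1))*A = A/8)
d(-6, 13)*(-65) + L(-4) = 13*(-65) + (1/8)*(-4) = -845 - 1/2 = -1691/2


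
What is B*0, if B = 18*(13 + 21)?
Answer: 0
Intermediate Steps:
B = 612 (B = 18*34 = 612)
B*0 = 612*0 = 0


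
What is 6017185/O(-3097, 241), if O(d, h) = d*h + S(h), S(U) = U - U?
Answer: -6017185/746377 ≈ -8.0619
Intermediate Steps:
S(U) = 0
O(d, h) = d*h (O(d, h) = d*h + 0 = d*h)
6017185/O(-3097, 241) = 6017185/((-3097*241)) = 6017185/(-746377) = 6017185*(-1/746377) = -6017185/746377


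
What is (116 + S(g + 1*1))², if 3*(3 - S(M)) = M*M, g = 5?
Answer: 11449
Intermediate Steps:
S(M) = 3 - M²/3 (S(M) = 3 - M*M/3 = 3 - M²/3)
(116 + S(g + 1*1))² = (116 + (3 - (5 + 1*1)²/3))² = (116 + (3 - (5 + 1)²/3))² = (116 + (3 - ⅓*6²))² = (116 + (3 - ⅓*36))² = (116 + (3 - 12))² = (116 - 9)² = 107² = 11449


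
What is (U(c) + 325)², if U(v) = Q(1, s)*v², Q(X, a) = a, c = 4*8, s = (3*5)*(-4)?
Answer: 3735043225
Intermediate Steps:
s = -60 (s = 15*(-4) = -60)
c = 32
U(v) = -60*v²
(U(c) + 325)² = (-60*32² + 325)² = (-60*1024 + 325)² = (-61440 + 325)² = (-61115)² = 3735043225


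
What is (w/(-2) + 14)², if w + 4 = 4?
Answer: 196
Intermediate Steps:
w = 0 (w = -4 + 4 = 0)
(w/(-2) + 14)² = (0/(-2) + 14)² = (-½*0 + 14)² = (0 + 14)² = 14² = 196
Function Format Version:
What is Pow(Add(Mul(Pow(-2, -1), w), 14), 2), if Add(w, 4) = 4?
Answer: 196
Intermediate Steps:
w = 0 (w = Add(-4, 4) = 0)
Pow(Add(Mul(Pow(-2, -1), w), 14), 2) = Pow(Add(Mul(Pow(-2, -1), 0), 14), 2) = Pow(Add(Mul(Rational(-1, 2), 0), 14), 2) = Pow(Add(0, 14), 2) = Pow(14, 2) = 196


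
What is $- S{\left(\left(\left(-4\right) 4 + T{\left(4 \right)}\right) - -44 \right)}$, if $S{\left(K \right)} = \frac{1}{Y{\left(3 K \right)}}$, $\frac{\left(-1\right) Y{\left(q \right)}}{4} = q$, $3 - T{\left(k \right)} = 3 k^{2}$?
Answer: $- \frac{1}{204} \approx -0.004902$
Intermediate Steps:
$T{\left(k \right)} = 3 - 3 k^{2}$
$Y{\left(q \right)} = - 4 q$
$S{\left(K \right)} = - \frac{1}{12 K}$ ($S{\left(K \right)} = \frac{1}{\left(-4\right) 3 K} = \frac{1}{\left(-12\right) K} = - \frac{1}{12 K}$)
$- S{\left(\left(\left(-4\right) 4 + T{\left(4 \right)}\right) - -44 \right)} = - \frac{-1}{12 \left(\left(\left(-4\right) 4 + \left(3 - 3 \cdot 4^{2}\right)\right) - -44\right)} = - \frac{-1}{12 \left(\left(-16 + \left(3 - 48\right)\right) + 44\right)} = - \frac{-1}{12 \left(\left(-16 - 45\right) + 44\right)} = - \frac{-1}{12 \left(-61 + 44\right)} = - \frac{-1}{12 \left(-17\right)} = - \frac{\left(-1\right) \left(-1\right)}{12 \cdot 17} = \left(-1\right) \frac{1}{204} = - \frac{1}{204}$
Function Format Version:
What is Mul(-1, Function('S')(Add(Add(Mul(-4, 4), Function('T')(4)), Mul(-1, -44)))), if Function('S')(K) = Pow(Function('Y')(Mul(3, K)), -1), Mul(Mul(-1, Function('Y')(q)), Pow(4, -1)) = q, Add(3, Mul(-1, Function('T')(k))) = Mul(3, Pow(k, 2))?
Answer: Rational(-1, 204) ≈ -0.0049020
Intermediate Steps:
Function('T')(k) = Add(3, Mul(-3, Pow(k, 2))) (Function('T')(k) = Add(3, Mul(-1, Mul(3, Pow(k, 2)))) = Add(3, Mul(-3, Pow(k, 2))))
Function('Y')(q) = Mul(-4, q)
Function('S')(K) = Mul(Rational(-1, 12), Pow(K, -1)) (Function('S')(K) = Pow(Mul(-4, Mul(3, K)), -1) = Pow(Mul(-12, K), -1) = Mul(Rational(-1, 12), Pow(K, -1)))
Mul(-1, Function('S')(Add(Add(Mul(-4, 4), Function('T')(4)), Mul(-1, -44)))) = Mul(-1, Mul(Rational(-1, 12), Pow(Add(Add(Mul(-4, 4), Add(3, Mul(-3, Pow(4, 2)))), Mul(-1, -44)), -1))) = Mul(-1, Mul(Rational(-1, 12), Pow(Add(Add(-16, Add(3, Mul(-3, 16))), 44), -1))) = Mul(-1, Mul(Rational(-1, 12), Pow(Add(Add(-16, Add(3, -48)), 44), -1))) = Mul(-1, Mul(Rational(-1, 12), Pow(Add(Add(-16, -45), 44), -1))) = Mul(-1, Mul(Rational(-1, 12), Pow(Add(-61, 44), -1))) = Mul(-1, Mul(Rational(-1, 12), Pow(-17, -1))) = Mul(-1, Mul(Rational(-1, 12), Rational(-1, 17))) = Mul(-1, Rational(1, 204)) = Rational(-1, 204)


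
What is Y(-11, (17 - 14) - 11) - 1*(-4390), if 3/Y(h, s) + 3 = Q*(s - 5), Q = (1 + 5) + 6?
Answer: 232669/53 ≈ 4390.0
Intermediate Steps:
Q = 12 (Q = 6 + 6 = 12)
Y(h, s) = 3/(-63 + 12*s) (Y(h, s) = 3/(-3 + 12*(s - 5)) = 3/(-3 + 12*(-5 + s)) = 3/(-3 + (-60 + 12*s)) = 3/(-63 + 12*s))
Y(-11, (17 - 14) - 11) - 1*(-4390) = 1/(-21 + 4*((17 - 14) - 11)) - 1*(-4390) = 1/(-21 + 4*(3 - 11)) + 4390 = 1/(-21 + 4*(-8)) + 4390 = 1/(-21 - 32) + 4390 = 1/(-53) + 4390 = -1/53 + 4390 = 232669/53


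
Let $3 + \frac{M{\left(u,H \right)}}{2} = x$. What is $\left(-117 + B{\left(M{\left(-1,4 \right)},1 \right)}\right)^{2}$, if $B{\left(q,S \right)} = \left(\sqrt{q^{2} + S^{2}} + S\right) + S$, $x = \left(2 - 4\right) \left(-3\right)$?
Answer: $\left(115 - \sqrt{37}\right)^{2} \approx 11863.0$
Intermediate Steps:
$x = 6$ ($x = \left(-2\right) \left(-3\right) = 6$)
$M{\left(u,H \right)} = 6$ ($M{\left(u,H \right)} = -6 + 2 \cdot 6 = -6 + 12 = 6$)
$B{\left(q,S \right)} = \sqrt{S^{2} + q^{2}} + 2 S$ ($B{\left(q,S \right)} = \left(\sqrt{S^{2} + q^{2}} + S\right) + S = \left(S + \sqrt{S^{2} + q^{2}}\right) + S = \sqrt{S^{2} + q^{2}} + 2 S$)
$\left(-117 + B{\left(M{\left(-1,4 \right)},1 \right)}\right)^{2} = \left(-117 + \left(\sqrt{1^{2} + 6^{2}} + 2 \cdot 1\right)\right)^{2} = \left(-117 + \left(\sqrt{1 + 36} + 2\right)\right)^{2} = \left(-117 + \left(\sqrt{37} + 2\right)\right)^{2} = \left(-117 + \left(2 + \sqrt{37}\right)\right)^{2} = \left(-115 + \sqrt{37}\right)^{2}$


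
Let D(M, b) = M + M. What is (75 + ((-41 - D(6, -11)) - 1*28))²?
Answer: 36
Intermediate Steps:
D(M, b) = 2*M
(75 + ((-41 - D(6, -11)) - 1*28))² = (75 + ((-41 - 2*6) - 1*28))² = (75 + ((-41 - 1*12) - 28))² = (75 + ((-41 - 12) - 28))² = (75 + (-53 - 28))² = (75 - 81)² = (-6)² = 36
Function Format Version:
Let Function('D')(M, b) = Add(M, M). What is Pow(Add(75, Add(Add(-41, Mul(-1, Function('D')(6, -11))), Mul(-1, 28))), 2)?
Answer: 36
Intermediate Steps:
Function('D')(M, b) = Mul(2, M)
Pow(Add(75, Add(Add(-41, Mul(-1, Function('D')(6, -11))), Mul(-1, 28))), 2) = Pow(Add(75, Add(Add(-41, Mul(-1, Mul(2, 6))), Mul(-1, 28))), 2) = Pow(Add(75, Add(Add(-41, Mul(-1, 12)), -28)), 2) = Pow(Add(75, Add(Add(-41, -12), -28)), 2) = Pow(Add(75, Add(-53, -28)), 2) = Pow(Add(75, -81), 2) = Pow(-6, 2) = 36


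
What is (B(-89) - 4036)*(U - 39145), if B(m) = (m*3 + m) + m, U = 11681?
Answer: 123066184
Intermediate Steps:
B(m) = 5*m (B(m) = (3*m + m) + m = 4*m + m = 5*m)
(B(-89) - 4036)*(U - 39145) = (5*(-89) - 4036)*(11681 - 39145) = (-445 - 4036)*(-27464) = -4481*(-27464) = 123066184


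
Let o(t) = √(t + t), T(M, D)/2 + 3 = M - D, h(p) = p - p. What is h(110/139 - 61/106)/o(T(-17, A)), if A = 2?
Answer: 0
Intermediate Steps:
h(p) = 0
T(M, D) = -6 - 2*D + 2*M (T(M, D) = -6 + 2*(M - D) = -6 + (-2*D + 2*M) = -6 - 2*D + 2*M)
o(t) = √2*√t (o(t) = √(2*t) = √2*√t)
h(110/139 - 61/106)/o(T(-17, A)) = 0/((√2*√(-6 - 2*2 + 2*(-17)))) = 0/((√2*√(-6 - 4 - 34))) = 0/((√2*√(-44))) = 0/((√2*(2*I*√11))) = 0/((2*I*√22)) = 0*(-I*√22/44) = 0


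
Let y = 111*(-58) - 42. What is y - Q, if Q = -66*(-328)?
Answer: -28128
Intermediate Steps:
Q = 21648
y = -6480 (y = -6438 - 42 = -6480)
y - Q = -6480 - 1*21648 = -6480 - 21648 = -28128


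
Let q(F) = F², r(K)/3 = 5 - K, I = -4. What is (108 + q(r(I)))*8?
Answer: 6696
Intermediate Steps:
r(K) = 15 - 3*K (r(K) = 3*(5 - K) = 15 - 3*K)
(108 + q(r(I)))*8 = (108 + (15 - 3*(-4))²)*8 = (108 + (15 + 12)²)*8 = (108 + 27²)*8 = (108 + 729)*8 = 837*8 = 6696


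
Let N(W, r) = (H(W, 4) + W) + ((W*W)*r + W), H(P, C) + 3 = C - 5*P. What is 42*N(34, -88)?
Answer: -4276818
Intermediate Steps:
H(P, C) = -3 + C - 5*P (H(P, C) = -3 + (C - 5*P) = -3 + C - 5*P)
N(W, r) = 1 - 3*W + r*W² (N(W, r) = ((-3 + 4 - 5*W) + W) + ((W*W)*r + W) = ((1 - 5*W) + W) + (W²*r + W) = (1 - 4*W) + (r*W² + W) = (1 - 4*W) + (W + r*W²) = 1 - 3*W + r*W²)
42*N(34, -88) = 42*(1 - 3*34 - 88*34²) = 42*(1 - 102 - 88*1156) = 42*(1 - 102 - 101728) = 42*(-101829) = -4276818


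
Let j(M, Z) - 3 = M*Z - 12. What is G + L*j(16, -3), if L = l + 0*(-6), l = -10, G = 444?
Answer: 1014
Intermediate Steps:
j(M, Z) = -9 + M*Z (j(M, Z) = 3 + (M*Z - 12) = 3 + (-12 + M*Z) = -9 + M*Z)
L = -10 (L = -10 + 0*(-6) = -10 + 0 = -10)
G + L*j(16, -3) = 444 - 10*(-9 + 16*(-3)) = 444 - 10*(-9 - 48) = 444 - 10*(-57) = 444 + 570 = 1014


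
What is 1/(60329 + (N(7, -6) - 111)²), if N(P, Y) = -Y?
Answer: 1/71354 ≈ 1.4015e-5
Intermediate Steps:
1/(60329 + (N(7, -6) - 111)²) = 1/(60329 + (-1*(-6) - 111)²) = 1/(60329 + (6 - 111)²) = 1/(60329 + (-105)²) = 1/(60329 + 11025) = 1/71354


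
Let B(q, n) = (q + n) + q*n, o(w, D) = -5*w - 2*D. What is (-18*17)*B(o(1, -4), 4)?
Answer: -5814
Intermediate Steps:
B(q, n) = n + q + n*q (B(q, n) = (n + q) + n*q = n + q + n*q)
(-18*17)*B(o(1, -4), 4) = (-18*17)*(4 + (-5*1 - 2*(-4)) + 4*(-5*1 - 2*(-4))) = -306*(4 + (-5 + 8) + 4*(-5 + 8)) = -306*(4 + 3 + 4*3) = -306*(4 + 3 + 12) = -306*19 = -5814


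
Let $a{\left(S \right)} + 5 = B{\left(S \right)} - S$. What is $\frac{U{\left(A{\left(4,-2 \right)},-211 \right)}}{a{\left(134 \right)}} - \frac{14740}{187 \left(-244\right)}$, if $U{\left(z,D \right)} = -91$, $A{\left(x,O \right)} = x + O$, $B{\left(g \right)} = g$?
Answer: $\frac{96042}{5185} \approx 18.523$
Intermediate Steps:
$A{\left(x,O \right)} = O + x$
$a{\left(S \right)} = -5$ ($a{\left(S \right)} = -5 + \left(S - S\right) = -5 + 0 = -5$)
$\frac{U{\left(A{\left(4,-2 \right)},-211 \right)}}{a{\left(134 \right)}} - \frac{14740}{187 \left(-244\right)} = - \frac{91}{-5} - \frac{14740}{187 \left(-244\right)} = \left(-91\right) \left(- \frac{1}{5}\right) - \frac{14740}{-45628} = \frac{91}{5} - - \frac{335}{1037} = \frac{91}{5} + \frac{335}{1037} = \frac{96042}{5185}$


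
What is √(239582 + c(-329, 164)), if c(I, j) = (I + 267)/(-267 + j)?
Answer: 4*√158858239/103 ≈ 489.47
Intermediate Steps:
c(I, j) = (267 + I)/(-267 + j)
√(239582 + c(-329, 164)) = √(239582 + (267 - 329)/(-267 + 164)) = √(239582 - 62/(-103)) = √(239582 - 1/103*(-62)) = √(239582 + 62/103) = √(24677008/103) = 4*√158858239/103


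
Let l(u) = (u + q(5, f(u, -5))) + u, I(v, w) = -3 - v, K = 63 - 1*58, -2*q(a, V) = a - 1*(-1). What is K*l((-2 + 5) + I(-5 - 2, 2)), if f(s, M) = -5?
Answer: 55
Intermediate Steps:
q(a, V) = -½ - a/2 (q(a, V) = -(a - 1*(-1))/2 = -(a + 1)/2 = -(1 + a)/2 = -½ - a/2)
K = 5 (K = 63 - 58 = 5)
l(u) = -3 + 2*u (l(u) = (u + (-½ - ½*5)) + u = (u + (-½ - 5/2)) + u = (u - 3) + u = (-3 + u) + u = -3 + 2*u)
K*l((-2 + 5) + I(-5 - 2, 2)) = 5*(-3 + 2*((-2 + 5) + (-3 - (-5 - 2)))) = 5*(-3 + 2*(3 + (-3 - 1*(-7)))) = 5*(-3 + 2*(3 + (-3 + 7))) = 5*(-3 + 2*(3 + 4)) = 5*(-3 + 2*7) = 5*(-3 + 14) = 5*11 = 55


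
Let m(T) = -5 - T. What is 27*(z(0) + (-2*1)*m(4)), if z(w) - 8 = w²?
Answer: 702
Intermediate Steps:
z(w) = 8 + w²
27*(z(0) + (-2*1)*m(4)) = 27*((8 + 0²) + (-2*1)*(-5 - 1*4)) = 27*((8 + 0) - 2*(-5 - 4)) = 27*(8 - 2*(-9)) = 27*(8 + 18) = 27*26 = 702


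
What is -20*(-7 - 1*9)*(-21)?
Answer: -6720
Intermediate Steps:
-20*(-7 - 1*9)*(-21) = -20*(-7 - 9)*(-21) = -20*(-16)*(-21) = 320*(-21) = -6720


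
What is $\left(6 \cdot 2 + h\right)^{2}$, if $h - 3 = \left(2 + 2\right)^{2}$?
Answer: $961$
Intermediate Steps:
$h = 19$ ($h = 3 + \left(2 + 2\right)^{2} = 3 + 4^{2} = 3 + 16 = 19$)
$\left(6 \cdot 2 + h\right)^{2} = \left(6 \cdot 2 + 19\right)^{2} = \left(12 + 19\right)^{2} = 31^{2} = 961$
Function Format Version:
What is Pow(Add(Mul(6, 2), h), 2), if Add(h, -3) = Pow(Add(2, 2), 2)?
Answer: 961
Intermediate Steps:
h = 19 (h = Add(3, Pow(Add(2, 2), 2)) = Add(3, Pow(4, 2)) = Add(3, 16) = 19)
Pow(Add(Mul(6, 2), h), 2) = Pow(Add(Mul(6, 2), 19), 2) = Pow(Add(12, 19), 2) = Pow(31, 2) = 961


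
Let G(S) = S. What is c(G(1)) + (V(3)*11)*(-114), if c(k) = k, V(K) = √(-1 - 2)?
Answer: 1 - 1254*I*√3 ≈ 1.0 - 2172.0*I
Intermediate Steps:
V(K) = I*√3 (V(K) = √(-3) = I*√3)
c(G(1)) + (V(3)*11)*(-114) = 1 + ((I*√3)*11)*(-114) = 1 + (11*I*√3)*(-114) = 1 - 1254*I*√3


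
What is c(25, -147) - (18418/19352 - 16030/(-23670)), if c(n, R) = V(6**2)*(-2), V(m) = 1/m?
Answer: -38580725/22903092 ≈ -1.6845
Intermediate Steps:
c(n, R) = -1/18 (c(n, R) = -2/6**2 = -2/36 = (1/36)*(-2) = -1/18)
c(25, -147) - (18418/19352 - 16030/(-23670)) = -1/18 - (18418/19352 - 16030/(-23670)) = -1/18 - (18418*(1/19352) - 16030*(-1/23670)) = -1/18 - (9209/9676 + 1603/2367) = -1/18 - 1*37308331/22903092 = -1/18 - 37308331/22903092 = -38580725/22903092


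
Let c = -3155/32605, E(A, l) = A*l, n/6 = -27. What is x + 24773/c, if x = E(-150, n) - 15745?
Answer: -156146528/631 ≈ -2.4746e+5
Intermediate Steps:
n = -162 (n = 6*(-27) = -162)
c = -631/6521 (c = -3155*1/32605 = -631/6521 ≈ -0.096764)
x = 8555 (x = -150*(-162) - 15745 = 24300 - 15745 = 8555)
x + 24773/c = 8555 + 24773/(-631/6521) = 8555 + 24773*(-6521/631) = 8555 - 161544733/631 = -156146528/631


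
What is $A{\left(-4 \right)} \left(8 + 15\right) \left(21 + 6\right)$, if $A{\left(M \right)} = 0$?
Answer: $0$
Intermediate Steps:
$A{\left(-4 \right)} \left(8 + 15\right) \left(21 + 6\right) = 0 \left(8 + 15\right) \left(21 + 6\right) = 0 \cdot 23 \cdot 27 = 0 \cdot 27 = 0$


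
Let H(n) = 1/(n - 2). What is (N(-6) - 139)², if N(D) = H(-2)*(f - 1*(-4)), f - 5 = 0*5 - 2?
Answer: 316969/16 ≈ 19811.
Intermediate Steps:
f = 3 (f = 5 + (0*5 - 2) = 5 + (0 - 2) = 5 - 2 = 3)
H(n) = 1/(-2 + n)
N(D) = -7/4 (N(D) = (3 - 1*(-4))/(-2 - 2) = (3 + 4)/(-4) = -¼*7 = -7/4)
(N(-6) - 139)² = (-7/4 - 139)² = (-563/4)² = 316969/16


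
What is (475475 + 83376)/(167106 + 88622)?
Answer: 558851/255728 ≈ 2.1853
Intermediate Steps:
(475475 + 83376)/(167106 + 88622) = 558851/255728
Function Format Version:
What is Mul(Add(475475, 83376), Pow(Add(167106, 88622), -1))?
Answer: Rational(558851, 255728) ≈ 2.1853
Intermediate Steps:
Mul(Add(475475, 83376), Pow(Add(167106, 88622), -1)) = Mul(558851, Pow(255728, -1)) = Mul(558851, Rational(1, 255728)) = Rational(558851, 255728)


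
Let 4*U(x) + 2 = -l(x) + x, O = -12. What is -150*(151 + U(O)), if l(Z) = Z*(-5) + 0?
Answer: -19875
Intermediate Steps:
l(Z) = -5*Z (l(Z) = -5*Z + 0 = -5*Z)
U(x) = -½ + 3*x/2 (U(x) = -½ + (-(-5)*x + x)/4 = -½ + (5*x + x)/4 = -½ + (6*x)/4 = -½ + 3*x/2)
-150*(151 + U(O)) = -150*(151 + (-½ + (3/2)*(-12))) = -150*(151 + (-½ - 18)) = -150*(151 - 37/2) = -150*265/2 = -19875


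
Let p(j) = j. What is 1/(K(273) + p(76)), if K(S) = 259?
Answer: 1/335 ≈ 0.0029851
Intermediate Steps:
1/(K(273) + p(76)) = 1/(259 + 76) = 1/335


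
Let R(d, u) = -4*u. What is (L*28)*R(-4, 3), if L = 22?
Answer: -7392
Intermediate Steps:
(L*28)*R(-4, 3) = (22*28)*(-4*3) = 616*(-12) = -7392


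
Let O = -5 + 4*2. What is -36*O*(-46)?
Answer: 4968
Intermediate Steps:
O = 3 (O = -5 + 8 = 3)
-36*O*(-46) = -36*3*(-46) = -108*(-46) = 4968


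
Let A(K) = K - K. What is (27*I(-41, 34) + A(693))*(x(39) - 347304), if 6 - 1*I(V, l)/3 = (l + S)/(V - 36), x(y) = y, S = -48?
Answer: -1800221760/11 ≈ -1.6366e+8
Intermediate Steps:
I(V, l) = 18 - 3*(-48 + l)/(-36 + V) (I(V, l) = 18 - 3*(l - 48)/(V - 36) = 18 - 3*(-48 + l)/(-36 + V))
A(K) = 0
(27*I(-41, 34) + A(693))*(x(39) - 347304) = (27*(3*(-168 - 1*34 + 6*(-41))/(-36 - 41)) + 0)*(39 - 347304) = (27*(3*(-168 - 34 - 246)/(-77)) + 0)*(-347265) = (27*(3*(-1/77)*(-448)) + 0)*(-347265) = (27*(192/11) + 0)*(-347265) = (5184/11 + 0)*(-347265) = (5184/11)*(-347265) = -1800221760/11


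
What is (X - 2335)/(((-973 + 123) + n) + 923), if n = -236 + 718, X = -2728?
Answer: -5063/555 ≈ -9.1225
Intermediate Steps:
n = 482
(X - 2335)/(((-973 + 123) + n) + 923) = (-2728 - 2335)/(((-973 + 123) + 482) + 923) = -5063/((-850 + 482) + 923) = -5063/(-368 + 923) = -5063/555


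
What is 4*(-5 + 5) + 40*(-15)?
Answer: -600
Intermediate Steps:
4*(-5 + 5) + 40*(-15) = 4*0 - 600 = 0 - 600 = -600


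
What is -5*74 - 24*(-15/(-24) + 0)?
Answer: -385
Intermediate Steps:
-5*74 - 24*(-15/(-24) + 0) = -370 - 24*(-15*(-1/24) + 0) = -370 - 24*(5/8 + 0) = -370 - 24*5/8 = -370 - 1*15 = -370 - 15 = -385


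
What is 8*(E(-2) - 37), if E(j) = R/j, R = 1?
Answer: -300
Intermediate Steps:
E(j) = 1/j
8*(E(-2) - 37) = 8*(1/(-2) - 37) = 8*(-½ - 37) = 8*(-75/2) = -300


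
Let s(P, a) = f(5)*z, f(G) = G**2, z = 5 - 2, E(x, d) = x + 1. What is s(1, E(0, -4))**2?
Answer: 5625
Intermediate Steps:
E(x, d) = 1 + x
z = 3
s(P, a) = 75 (s(P, a) = 5**2*3 = 25*3 = 75)
s(1, E(0, -4))**2 = 75**2 = 5625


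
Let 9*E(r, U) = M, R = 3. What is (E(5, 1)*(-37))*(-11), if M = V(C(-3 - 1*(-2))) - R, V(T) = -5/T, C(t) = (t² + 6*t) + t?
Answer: -5291/54 ≈ -97.981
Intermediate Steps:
C(t) = t² + 7*t
M = -13/6 (M = -5*1/((-3 - 1*(-2))*(7 + (-3 - 1*(-2)))) - 1*3 = -5*1/((-3 + 2)*(7 + (-3 + 2))) - 3 = -5*(-1/(7 - 1)) - 3 = -5/((-1*6)) - 3 = -5/(-6) - 3 = -5*(-⅙) - 3 = ⅚ - 3 = -13/6 ≈ -2.1667)
E(r, U) = -13/54 (E(r, U) = (⅑)*(-13/6) = -13/54)
(E(5, 1)*(-37))*(-11) = -13/54*(-37)*(-11) = (481/54)*(-11) = -5291/54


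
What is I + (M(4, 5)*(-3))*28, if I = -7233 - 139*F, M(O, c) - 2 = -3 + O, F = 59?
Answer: -15686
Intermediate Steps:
M(O, c) = -1 + O (M(O, c) = 2 + (-3 + O) = -1 + O)
I = -15434 (I = -7233 - 139*59 = -7233 - 8201 = -15434)
I + (M(4, 5)*(-3))*28 = -15434 + ((-1 + 4)*(-3))*28 = -15434 + (3*(-3))*28 = -15434 - 9*28 = -15434 - 252 = -15686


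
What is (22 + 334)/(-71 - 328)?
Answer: -356/399 ≈ -0.89223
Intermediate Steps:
(22 + 334)/(-71 - 328) = 356/(-399) = 356*(-1/399) = -356/399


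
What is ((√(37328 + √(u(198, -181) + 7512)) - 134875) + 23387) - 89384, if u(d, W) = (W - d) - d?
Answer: -200872 + √(37328 + √6935) ≈ -2.0068e+5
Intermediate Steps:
u(d, W) = W - 2*d
((√(37328 + √(u(198, -181) + 7512)) - 134875) + 23387) - 89384 = ((√(37328 + √((-181 - 2*198) + 7512)) - 134875) + 23387) - 89384 = ((√(37328 + √((-181 - 396) + 7512)) - 134875) + 23387) - 89384 = ((√(37328 + √(-577 + 7512)) - 134875) + 23387) - 89384 = ((√(37328 + √6935) - 134875) + 23387) - 89384 = ((-134875 + √(37328 + √6935)) + 23387) - 89384 = (-111488 + √(37328 + √6935)) - 89384 = -200872 + √(37328 + √6935)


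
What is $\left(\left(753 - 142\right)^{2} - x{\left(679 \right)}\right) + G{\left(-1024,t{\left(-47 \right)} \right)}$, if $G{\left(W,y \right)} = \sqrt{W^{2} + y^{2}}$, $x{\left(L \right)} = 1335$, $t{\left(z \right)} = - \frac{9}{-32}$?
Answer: $371986 + \frac{\sqrt{1073741905}}{32} \approx 3.7301 \cdot 10^{5}$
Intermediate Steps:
$t{\left(z \right)} = \frac{9}{32}$ ($t{\left(z \right)} = \left(-9\right) \left(- \frac{1}{32}\right) = \frac{9}{32}$)
$\left(\left(753 - 142\right)^{2} - x{\left(679 \right)}\right) + G{\left(-1024,t{\left(-47 \right)} \right)} = \left(\left(753 - 142\right)^{2} - 1335\right) + \sqrt{\left(-1024\right)^{2} + \left(\frac{9}{32}\right)^{2}} = \left(611^{2} - 1335\right) + \sqrt{1048576 + \frac{81}{1024}} = \left(373321 - 1335\right) + \sqrt{\frac{1073741905}{1024}} = 371986 + \frac{\sqrt{1073741905}}{32}$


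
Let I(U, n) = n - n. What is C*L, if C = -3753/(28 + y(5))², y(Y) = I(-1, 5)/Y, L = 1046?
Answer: -1962819/392 ≈ -5007.2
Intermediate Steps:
I(U, n) = 0
y(Y) = 0 (y(Y) = 0/Y = 0)
C = -3753/784 (C = -3753/(28 + 0)² = -3753/(28²) = -3753/784 ≈ -4.7870)
C*L = -3753/784*1046 = -1962819/392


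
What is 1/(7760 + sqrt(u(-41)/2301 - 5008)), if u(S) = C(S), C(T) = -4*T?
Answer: 4463940/34643055211 - I*sqrt(6628746111)/69286110422 ≈ 0.00012886 - 1.1751e-6*I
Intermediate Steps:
u(S) = -4*S
1/(7760 + sqrt(u(-41)/2301 - 5008)) = 1/(7760 + sqrt(-4*(-41)/2301 - 5008)) = 1/(7760 + sqrt(164*(1/2301) - 5008)) = 1/(7760 + sqrt(164/2301 - 5008)) = 1/(7760 + sqrt(-11523244/2301)) = 1/(7760 + 2*I*sqrt(6628746111)/2301)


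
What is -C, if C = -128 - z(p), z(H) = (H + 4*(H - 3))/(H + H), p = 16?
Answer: 1041/8 ≈ 130.13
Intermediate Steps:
z(H) = (-12 + 5*H)/(2*H) (z(H) = (H + 4*(-3 + H))/((2*H)) = (H + (-12 + 4*H))*(1/(2*H)) = (-12 + 5*H)*(1/(2*H)) = (-12 + 5*H)/(2*H))
C = -1041/8 (C = -128 - (5/2 - 6/16) = -128 - (5/2 - 6*1/16) = -128 - (5/2 - 3/8) = -128 - 1*17/8 = -128 - 17/8 = -1041/8 ≈ -130.13)
-C = -1*(-1041/8) = 1041/8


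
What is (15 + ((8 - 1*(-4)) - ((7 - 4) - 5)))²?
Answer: 841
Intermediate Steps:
(15 + ((8 - 1*(-4)) - ((7 - 4) - 5)))² = (15 + ((8 + 4) - (3 - 5)))² = (15 + (12 - 1*(-2)))² = (15 + (12 + 2))² = (15 + 14)² = 29² = 841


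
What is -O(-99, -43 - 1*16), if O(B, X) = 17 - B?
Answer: -116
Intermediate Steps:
-O(-99, -43 - 1*16) = -(17 - 1*(-99)) = -(17 + 99) = -1*116 = -116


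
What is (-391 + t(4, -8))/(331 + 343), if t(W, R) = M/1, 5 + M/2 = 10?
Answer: -381/674 ≈ -0.56528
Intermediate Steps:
M = 10 (M = -10 + 2*10 = -10 + 20 = 10)
t(W, R) = 10 (t(W, R) = 10/1 = 10*1 = 10)
(-391 + t(4, -8))/(331 + 343) = (-391 + 10)/(331 + 343) = -381/674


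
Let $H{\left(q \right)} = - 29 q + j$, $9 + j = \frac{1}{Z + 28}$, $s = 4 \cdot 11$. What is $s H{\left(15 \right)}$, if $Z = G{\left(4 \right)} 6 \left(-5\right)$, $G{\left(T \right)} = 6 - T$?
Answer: $- \frac{156299}{8} \approx -19537.0$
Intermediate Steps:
$s = 44$
$Z = -60$ ($Z = \left(6 - 4\right) 6 \left(-5\right) = 2 \cdot 6 \left(-5\right) = 12 \left(-5\right) = -60$)
$j = - \frac{289}{32}$ ($j = -9 + \frac{1}{-60 + 28} = -9 + \frac{1}{-32} = -9 - \frac{1}{32} = - \frac{289}{32} \approx -9.0313$)
$H{\left(q \right)} = - \frac{289}{32} - 29 q$ ($H{\left(q \right)} = - 29 q - \frac{289}{32} = - \frac{289}{32} - 29 q$)
$s H{\left(15 \right)} = 44 \left(- \frac{289}{32} - 435\right) = 44 \left(- \frac{14209}{32}\right) = - \frac{156299}{8}$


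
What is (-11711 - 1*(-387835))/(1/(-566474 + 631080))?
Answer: 24299867144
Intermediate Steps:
(-11711 - 1*(-387835))/(1/(-566474 + 631080)) = (-11711 + 387835)/(1/64606) = 376124/(1/64606) = 376124*64606 = 24299867144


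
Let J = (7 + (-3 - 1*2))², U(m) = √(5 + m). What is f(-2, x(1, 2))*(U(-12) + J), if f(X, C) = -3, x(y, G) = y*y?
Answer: -12 - 3*I*√7 ≈ -12.0 - 7.9373*I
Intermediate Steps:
x(y, G) = y²
J = 4 (J = (7 + (-3 - 2))² = (7 - 5)² = 2² = 4)
f(-2, x(1, 2))*(U(-12) + J) = -3*(√(5 - 12) + 4) = -3*(√(-7) + 4) = -3*(I*√7 + 4) = -3*(4 + I*√7) = -12 - 3*I*√7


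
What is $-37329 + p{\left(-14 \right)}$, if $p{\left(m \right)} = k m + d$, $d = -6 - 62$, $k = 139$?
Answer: $-39343$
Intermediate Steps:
$d = -68$ ($d = -6 - 62 = -68$)
$p{\left(m \right)} = -68 + 139 m$ ($p{\left(m \right)} = 139 m - 68 = -68 + 139 m$)
$-37329 + p{\left(-14 \right)} = -37329 + \left(-68 + 139 \left(-14\right)\right) = -37329 - 2014 = -39343$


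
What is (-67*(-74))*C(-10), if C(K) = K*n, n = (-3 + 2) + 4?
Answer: -148740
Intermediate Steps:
n = 3 (n = -1 + 4 = 3)
C(K) = 3*K (C(K) = K*3 = 3*K)
(-67*(-74))*C(-10) = (-67*(-74))*(3*(-10)) = 4958*(-30) = -148740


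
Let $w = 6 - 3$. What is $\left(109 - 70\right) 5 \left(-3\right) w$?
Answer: $-1755$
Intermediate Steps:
$w = 3$ ($w = 6 - 3 = 3$)
$\left(109 - 70\right) 5 \left(-3\right) w = \left(109 - 70\right) 5 \left(-3\right) 3 = 39 \left(\left(-15\right) 3\right) = 39 \left(-45\right) = -1755$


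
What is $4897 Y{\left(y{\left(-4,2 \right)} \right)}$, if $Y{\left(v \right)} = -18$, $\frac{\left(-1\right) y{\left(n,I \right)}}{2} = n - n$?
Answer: $-88146$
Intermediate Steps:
$y{\left(n,I \right)} = 0$ ($y{\left(n,I \right)} = - 2 \left(n - n\right) = \left(-2\right) 0 = 0$)
$4897 Y{\left(y{\left(-4,2 \right)} \right)} = 4897 \left(-18\right) = -88146$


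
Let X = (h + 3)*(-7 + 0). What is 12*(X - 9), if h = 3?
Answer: -612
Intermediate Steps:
X = -42 (X = (3 + 3)*(-7 + 0) = 6*(-7) = -42)
12*(X - 9) = 12*(-42 - 9) = 12*(-51) = -612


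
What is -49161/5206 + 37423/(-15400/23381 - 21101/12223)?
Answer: -55711511868409535/3548392321286 ≈ -15701.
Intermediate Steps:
-49161/5206 + 37423/(-15400/23381 - 21101/12223) = -49161/5206 + 37423/(-681596681/285785963) = -49161/5206 + 37423*(-285785963/681596681) = -49161/5206 - 10694968093349/681596681 = -55711511868409535/3548392321286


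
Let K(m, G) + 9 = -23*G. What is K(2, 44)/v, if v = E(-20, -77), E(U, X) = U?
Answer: 1021/20 ≈ 51.050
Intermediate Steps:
v = -20
K(m, G) = -9 - 23*G
K(2, 44)/v = (-9 - 23*44)/(-20) = (-9 - 1012)*(-1/20) = -1021*(-1/20) = 1021/20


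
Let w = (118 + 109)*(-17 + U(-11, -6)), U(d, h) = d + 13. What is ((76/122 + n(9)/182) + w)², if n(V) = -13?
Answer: 8452968945201/729316 ≈ 1.1590e+7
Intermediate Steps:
U(d, h) = 13 + d
w = -3405 (w = (118 + 109)*(-17 + (13 - 11)) = 227*(-17 + 2) = 227*(-15) = -3405)
((76/122 + n(9)/182) + w)² = ((76/122 - 13/182) - 3405)² = ((76*(1/122) - 13*1/182) - 3405)² = ((38/61 - 1/14) - 3405)² = (471/854 - 3405)² = (-2907399/854)² = 8452968945201/729316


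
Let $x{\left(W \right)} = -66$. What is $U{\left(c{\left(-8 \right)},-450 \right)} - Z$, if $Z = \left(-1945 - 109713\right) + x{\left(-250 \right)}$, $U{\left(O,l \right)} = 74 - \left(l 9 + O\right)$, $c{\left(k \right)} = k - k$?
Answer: $115848$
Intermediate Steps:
$c{\left(k \right)} = 0$
$U{\left(O,l \right)} = 74 - O - 9 l$ ($U{\left(O,l \right)} = 74 - \left(9 l + O\right) = 74 - \left(O + 9 l\right) = 74 - O - 9 l$)
$Z = -111724$ ($Z = \left(-1945 - 109713\right) - 66 = -111658 - 66 = -111724$)
$U{\left(c{\left(-8 \right)},-450 \right)} - Z = \left(74 - 0 - -4050\right) - -111724 = \left(74 + 0 + 4050\right) + 111724 = 4124 + 111724 = 115848$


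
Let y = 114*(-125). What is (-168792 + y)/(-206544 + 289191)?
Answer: -20338/9183 ≈ -2.2147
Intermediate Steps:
y = -14250
(-168792 + y)/(-206544 + 289191) = (-168792 - 14250)/(-206544 + 289191) = -183042/82647 = -183042*1/82647 = -20338/9183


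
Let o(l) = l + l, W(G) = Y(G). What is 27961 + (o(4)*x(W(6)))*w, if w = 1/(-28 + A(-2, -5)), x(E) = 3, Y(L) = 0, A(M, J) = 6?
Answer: 307559/11 ≈ 27960.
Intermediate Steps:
W(G) = 0
o(l) = 2*l
w = -1/22 (w = 1/(-28 + 6) = 1/(-22) = -1/22 ≈ -0.045455)
27961 + (o(4)*x(W(6)))*w = 27961 + ((2*4)*3)*(-1/22) = 27961 + (8*3)*(-1/22) = 27961 + 24*(-1/22) = 27961 - 12/11 = 307559/11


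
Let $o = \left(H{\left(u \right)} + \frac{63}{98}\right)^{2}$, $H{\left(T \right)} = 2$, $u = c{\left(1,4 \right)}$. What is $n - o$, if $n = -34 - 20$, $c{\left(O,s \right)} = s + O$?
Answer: $- \frac{11953}{196} \approx -60.985$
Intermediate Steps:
$c{\left(O,s \right)} = O + s$
$u = 5$ ($u = 1 + 4 = 5$)
$o = \frac{1369}{196}$ ($o = \left(2 + \frac{63}{98}\right)^{2} = \left(2 + 63 \cdot \frac{1}{98}\right)^{2} = \left(2 + \frac{9}{14}\right)^{2} = \left(\frac{37}{14}\right)^{2} = \frac{1369}{196} \approx 6.9847$)
$n = -54$ ($n = -34 - 20 = -54$)
$n - o = -54 - \frac{1369}{196} = - \frac{11953}{196}$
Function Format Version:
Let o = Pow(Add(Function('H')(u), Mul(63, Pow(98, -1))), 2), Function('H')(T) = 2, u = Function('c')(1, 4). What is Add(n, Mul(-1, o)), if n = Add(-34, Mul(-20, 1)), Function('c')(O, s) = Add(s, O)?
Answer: Rational(-11953, 196) ≈ -60.985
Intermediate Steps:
Function('c')(O, s) = Add(O, s)
u = 5 (u = Add(1, 4) = 5)
o = Rational(1369, 196) (o = Pow(Add(2, Mul(63, Pow(98, -1))), 2) = Pow(Add(2, Mul(63, Rational(1, 98))), 2) = Pow(Add(2, Rational(9, 14)), 2) = Pow(Rational(37, 14), 2) = Rational(1369, 196) ≈ 6.9847)
n = -54 (n = Add(-34, -20) = -54)
Add(n, Mul(-1, o)) = Add(-54, Mul(-1, Rational(1369, 196))) = Add(-54, Rational(-1369, 196)) = Rational(-11953, 196)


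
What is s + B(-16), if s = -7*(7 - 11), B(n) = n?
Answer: 12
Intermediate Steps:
s = 28 (s = -7*(-4) = 28)
s + B(-16) = 28 - 16 = 12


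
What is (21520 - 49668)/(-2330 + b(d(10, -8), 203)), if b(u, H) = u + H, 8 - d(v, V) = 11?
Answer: 14074/1065 ≈ 13.215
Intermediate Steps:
d(v, V) = -3 (d(v, V) = 8 - 1*11 = 8 - 11 = -3)
b(u, H) = H + u
(21520 - 49668)/(-2330 + b(d(10, -8), 203)) = (21520 - 49668)/(-2330 + (203 - 3)) = -28148/(-2330 + 200) = -28148/(-2130) = -28148*(-1/2130) = 14074/1065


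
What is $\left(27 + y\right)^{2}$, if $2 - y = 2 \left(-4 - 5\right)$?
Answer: $2209$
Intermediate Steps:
$y = 20$ ($y = 2 - 2 \left(-4 - 5\right) = 2 - 2 \left(-9\right) = 2 - -18 = 2 + 18 = 20$)
$\left(27 + y\right)^{2} = \left(27 + 20\right)^{2} = 47^{2} = 2209$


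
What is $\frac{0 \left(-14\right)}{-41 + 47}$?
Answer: $0$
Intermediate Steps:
$\frac{0 \left(-14\right)}{-41 + 47} = \frac{0}{6} = 0 \cdot \frac{1}{6} = 0$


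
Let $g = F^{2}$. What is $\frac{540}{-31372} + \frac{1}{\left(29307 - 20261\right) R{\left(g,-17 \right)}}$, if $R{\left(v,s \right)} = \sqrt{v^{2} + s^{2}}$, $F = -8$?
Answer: $- \frac{135}{7843} + \frac{\sqrt{4385}}{39666710} \approx -0.017211$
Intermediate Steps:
$g = 64$ ($g = \left(-8\right)^{2} = 64$)
$R{\left(v,s \right)} = \sqrt{s^{2} + v^{2}}$
$\frac{540}{-31372} + \frac{1}{\left(29307 - 20261\right) R{\left(g,-17 \right)}} = \frac{540}{-31372} + \frac{1}{\left(29307 - 20261\right) \sqrt{\left(-17\right)^{2} + 64^{2}}} = 540 \left(- \frac{1}{31372}\right) + \frac{1}{9046 \sqrt{289 + 4096}} = - \frac{135}{7843} + \frac{1}{9046 \sqrt{4385}} = - \frac{135}{7843} + \frac{\frac{1}{4385} \sqrt{4385}}{9046} = - \frac{135}{7843} + \frac{\sqrt{4385}}{39666710}$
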